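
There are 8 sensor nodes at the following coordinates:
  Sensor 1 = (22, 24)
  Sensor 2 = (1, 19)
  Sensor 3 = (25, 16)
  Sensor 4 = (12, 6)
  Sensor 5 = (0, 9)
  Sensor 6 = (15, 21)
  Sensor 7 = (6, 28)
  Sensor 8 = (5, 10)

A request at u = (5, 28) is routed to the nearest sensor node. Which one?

Since √ is increasing, it suffices to compare squared distances:
d²(u, Sensor 1) = (5−22)² + (28−24)² = 289 + 16 = 305
d²(u, Sensor 2) = (5−1)² + (28−19)² = 16 + 81 = 97
d²(u, Sensor 3) = (5−25)² + (28−16)² = 400 + 144 = 544
d²(u, Sensor 4) = (5−12)² + (28−6)² = 49 + 484 = 533
d²(u, Sensor 5) = (5−0)² + (28−9)² = 25 + 361 = 386
d²(u, Sensor 6) = (5−15)² + (28−21)² = 100 + 49 = 149
d²(u, Sensor 7) = (5−6)² + (28−28)² = 1 + 0 = 1
d²(u, Sensor 8) = (5−5)² + (28−10)² = 0 + 324 = 324
Sensor 7 is nearest.

Sensor 7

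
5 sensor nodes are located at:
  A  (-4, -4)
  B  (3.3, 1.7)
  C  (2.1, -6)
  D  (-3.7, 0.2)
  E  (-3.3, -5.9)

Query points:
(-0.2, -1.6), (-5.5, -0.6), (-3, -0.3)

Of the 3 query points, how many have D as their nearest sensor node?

(-0.2, -1.6) — d² to each: A:20.2, B:23.14, C:24.65, D:15.49, E:28.1 → nearest is D
(-5.5, -0.6) — d² to each: A:13.81, B:82.73, C:86.92, D:3.88, E:32.93 → nearest is D
(-3, -0.3) — d² to each: A:14.69, B:43.69, C:58.5, D:0.74, E:31.45 → nearest is D
3 of the 3 points have D as nearest.

3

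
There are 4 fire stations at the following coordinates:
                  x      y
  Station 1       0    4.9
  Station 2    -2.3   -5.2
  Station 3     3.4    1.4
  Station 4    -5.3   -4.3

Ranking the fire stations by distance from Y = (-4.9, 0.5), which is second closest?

Squared Euclidean distances:
d²(Y, Station 1) = (-4.9−0)² + (0.5−4.9)² = 24.01 + 19.36 = 43.37
d²(Y, Station 2) = (-4.9−(-2.3))² + (0.5−(-5.2))² = 6.76 + 32.49 = 39.25
d²(Y, Station 3) = (-4.9−3.4)² + (0.5−1.4)² = 68.89 + 0.81 = 69.7
d²(Y, Station 4) = (-4.9−(-5.3))² + (0.5−(-4.3))² = 0.16 + 23.04 = 23.2
Sorted ascending: Station 4, Station 2, Station 1, … — the second-nearest is Station 2.

Station 2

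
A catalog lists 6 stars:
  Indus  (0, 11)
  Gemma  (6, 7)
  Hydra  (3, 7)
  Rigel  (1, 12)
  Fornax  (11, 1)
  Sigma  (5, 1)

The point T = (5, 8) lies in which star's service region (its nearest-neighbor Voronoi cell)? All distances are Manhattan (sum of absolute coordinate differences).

d(T, Indus) = |5−0| + |8−11| = 5 + 3 = 8
d(T, Gemma) = |5−6| + |8−7| = 1 + 1 = 2
d(T, Hydra) = |5−3| + |8−7| = 2 + 1 = 3
d(T, Rigel) = |5−1| + |8−12| = 4 + 4 = 8
d(T, Fornax) = |5−11| + |8−1| = 6 + 7 = 13
d(T, Sigma) = |5−5| + |8−1| = 0 + 7 = 7
Minimum is at Gemma.

Gemma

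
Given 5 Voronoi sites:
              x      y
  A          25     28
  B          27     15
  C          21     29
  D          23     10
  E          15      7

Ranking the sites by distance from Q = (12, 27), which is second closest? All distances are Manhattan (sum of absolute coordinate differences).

A

d(Q,A) = |12−25| + |27−28| = 13 + 1 = 14
d(Q,B) = |12−27| + |27−15| = 15 + 12 = 27
d(Q,C) = |12−21| + |27−29| = 9 + 2 = 11
d(Q,D) = |12−23| + |27−10| = 11 + 17 = 28
d(Q,E) = |12−15| + |27−7| = 3 + 20 = 23
Sorted ascending: C, A, E, … — the second-nearest is A.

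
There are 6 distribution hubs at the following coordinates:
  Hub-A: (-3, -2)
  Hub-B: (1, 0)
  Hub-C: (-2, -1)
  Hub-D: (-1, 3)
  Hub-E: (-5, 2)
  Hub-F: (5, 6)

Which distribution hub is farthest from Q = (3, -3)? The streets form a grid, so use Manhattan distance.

d(Q, Hub-A) = 6 + 1 = 7
d(Q, Hub-B) = 2 + 3 = 5
d(Q, Hub-C) = 5 + 2 = 7
d(Q, Hub-D) = 4 + 6 = 10
d(Q, Hub-E) = 8 + 5 = 13
d(Q, Hub-F) = 2 + 9 = 11
The largest is to Hub-E.

Hub-E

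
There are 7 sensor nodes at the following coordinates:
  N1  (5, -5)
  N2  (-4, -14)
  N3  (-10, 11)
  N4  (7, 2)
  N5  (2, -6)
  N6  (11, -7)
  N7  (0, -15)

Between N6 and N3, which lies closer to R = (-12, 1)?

Compare squared distances:
|RN6|² = (-12−11)² + (1−(-7))² = 529 + 64 = 593
|RN3|² = (-12−(-10))² + (1−11)² = 4 + 100 = 104
593 > 104, so N3 is closer.

N3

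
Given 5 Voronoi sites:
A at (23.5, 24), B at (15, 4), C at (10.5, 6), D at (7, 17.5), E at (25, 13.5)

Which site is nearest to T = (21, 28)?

Since √ is increasing, it suffices to compare squared distances:
|TA|² = (21−23.5)² + (28−24)² = 6.25 + 16 = 22.25
|TB|² = (21−15)² + (28−4)² = 36 + 576 = 612
|TC|² = (21−10.5)² + (28−6)² = 110.25 + 484 = 594.25
|TD|² = (21−7)² + (28−17.5)² = 196 + 110.25 = 306.25
|TE|² = (21−25)² + (28−13.5)² = 16 + 210.25 = 226.25
A is nearest.

A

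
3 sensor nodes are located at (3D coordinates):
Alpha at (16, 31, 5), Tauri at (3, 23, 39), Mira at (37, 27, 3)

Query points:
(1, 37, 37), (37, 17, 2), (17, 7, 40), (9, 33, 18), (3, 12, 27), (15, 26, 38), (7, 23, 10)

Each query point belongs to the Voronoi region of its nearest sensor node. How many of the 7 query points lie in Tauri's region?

(1, 37, 37) — d² to each: Alpha:1285, Tauri:204, Mira:2552 → nearest is Tauri
(37, 17, 2) — d² to each: Alpha:646, Tauri:2561, Mira:101 → nearest is Mira
(17, 7, 40) — d² to each: Alpha:1802, Tauri:453, Mira:2169 → nearest is Tauri
(9, 33, 18) — d² to each: Alpha:222, Tauri:577, Mira:1045 → nearest is Alpha
(3, 12, 27) — d² to each: Alpha:1014, Tauri:265, Mira:1957 → nearest is Tauri
(15, 26, 38) — d² to each: Alpha:1115, Tauri:154, Mira:1710 → nearest is Tauri
(7, 23, 10) — d² to each: Alpha:170, Tauri:857, Mira:965 → nearest is Alpha
4 of the 7 points have Tauri as nearest.

4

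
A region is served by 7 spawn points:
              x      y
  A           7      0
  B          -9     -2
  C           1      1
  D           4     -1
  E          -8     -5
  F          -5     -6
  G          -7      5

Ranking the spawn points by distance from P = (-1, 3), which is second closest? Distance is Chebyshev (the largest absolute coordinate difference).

d(P,A) = max(8, 3) = 8
d(P,B) = max(8, 5) = 8
d(P,C) = max(2, 2) = 2
d(P,D) = max(5, 4) = 5
d(P,E) = max(7, 8) = 8
d(P,F) = max(4, 9) = 9
d(P,G) = max(6, 2) = 6
Sorted ascending: C, D, G, … — the second-nearest is D.

D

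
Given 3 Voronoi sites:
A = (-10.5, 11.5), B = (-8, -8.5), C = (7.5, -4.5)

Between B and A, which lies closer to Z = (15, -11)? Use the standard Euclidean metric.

B

Compare squared distances:
|ZB|² = (15−(-8))² + (-11−(-8.5))² = 529 + 6.25 = 535.25
|ZA|² = (15−(-10.5))² + (-11−11.5)² = 650.25 + 506.25 = 1156.5
535.25 < 1156.5, so B is closer.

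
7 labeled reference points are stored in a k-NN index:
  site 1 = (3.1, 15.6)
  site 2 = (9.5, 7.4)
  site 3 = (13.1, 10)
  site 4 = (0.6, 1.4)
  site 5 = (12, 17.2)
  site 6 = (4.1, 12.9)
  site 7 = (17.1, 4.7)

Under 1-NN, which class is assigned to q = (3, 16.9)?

Squared Euclidean distances:
d²(q, site 1) = (3−3.1)² + (16.9−15.6)² = 0.01 + 1.69 = 1.7
d²(q, site 2) = (3−9.5)² + (16.9−7.4)² = 42.25 + 90.25 = 132.5
d²(q, site 3) = (3−13.1)² + (16.9−10)² = 102.01 + 47.61 = 149.62
d²(q, site 4) = (3−0.6)² + (16.9−1.4)² = 5.76 + 240.25 = 246.01
d²(q, site 5) = (3−12)² + (16.9−17.2)² = 81 + 0.09 = 81.09
d²(q, site 6) = (3−4.1)² + (16.9−12.9)² = 1.21 + 16 = 17.21
d²(q, site 7) = (3−17.1)² + (16.9−4.7)² = 198.81 + 148.84 = 347.65
The smallest is to site 1, so q lies in the Voronoi region of site 1.

site 1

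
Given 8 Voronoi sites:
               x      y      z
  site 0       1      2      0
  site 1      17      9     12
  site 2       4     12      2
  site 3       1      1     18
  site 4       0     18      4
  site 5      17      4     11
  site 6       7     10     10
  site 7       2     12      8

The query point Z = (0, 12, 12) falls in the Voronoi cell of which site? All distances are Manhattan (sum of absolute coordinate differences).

d(Z, site 0) = 1 + 10 + 12 = 23
d(Z, site 1) = 17 + 3 + 0 = 20
d(Z, site 2) = 4 + 0 + 10 = 14
d(Z, site 3) = 1 + 11 + 6 = 18
d(Z, site 4) = 0 + 6 + 8 = 14
d(Z, site 5) = 17 + 8 + 1 = 26
d(Z, site 6) = 7 + 2 + 2 = 11
d(Z, site 7) = 2 + 0 + 4 = 6
Minimum is at site 7.

site 7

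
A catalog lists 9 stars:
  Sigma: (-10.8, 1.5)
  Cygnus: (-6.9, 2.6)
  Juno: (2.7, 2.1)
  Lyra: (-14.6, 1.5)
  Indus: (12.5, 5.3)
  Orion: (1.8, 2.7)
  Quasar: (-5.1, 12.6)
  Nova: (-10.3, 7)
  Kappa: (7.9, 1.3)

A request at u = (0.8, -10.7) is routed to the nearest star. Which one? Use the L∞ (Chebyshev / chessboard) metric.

Kappa

d(u, Sigma) = max(11.6, 12.2) = 12.2
d(u, Cygnus) = max(7.7, 13.3) = 13.3
d(u, Juno) = max(1.9, 12.8) = 12.8
d(u, Lyra) = max(15.4, 12.2) = 15.4
d(u, Indus) = max(11.7, 16) = 16
d(u, Orion) = max(1, 13.4) = 13.4
d(u, Quasar) = max(5.9, 23.3) = 23.3
d(u, Nova) = max(11.1, 17.7) = 17.7
d(u, Kappa) = max(7.1, 12) = 12
The smallest is to Kappa, so u lies in the Voronoi region of Kappa.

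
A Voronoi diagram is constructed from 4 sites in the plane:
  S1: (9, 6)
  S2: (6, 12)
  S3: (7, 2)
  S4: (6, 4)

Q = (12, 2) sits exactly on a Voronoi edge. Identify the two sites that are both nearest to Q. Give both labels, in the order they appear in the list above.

S1 and S3

Squared distances from Q to each site:
|QS1|² = 9 + 16 = 25
|QS2|² = 36 + 100 = 136
|QS3|² = 25 + 0 = 25
|QS4|² = 36 + 4 = 40
Q is equidistant from S1 and S3 (both at squared distance 25), and every other site is strictly farther — so Q lies on the S1–S3 Voronoi edge.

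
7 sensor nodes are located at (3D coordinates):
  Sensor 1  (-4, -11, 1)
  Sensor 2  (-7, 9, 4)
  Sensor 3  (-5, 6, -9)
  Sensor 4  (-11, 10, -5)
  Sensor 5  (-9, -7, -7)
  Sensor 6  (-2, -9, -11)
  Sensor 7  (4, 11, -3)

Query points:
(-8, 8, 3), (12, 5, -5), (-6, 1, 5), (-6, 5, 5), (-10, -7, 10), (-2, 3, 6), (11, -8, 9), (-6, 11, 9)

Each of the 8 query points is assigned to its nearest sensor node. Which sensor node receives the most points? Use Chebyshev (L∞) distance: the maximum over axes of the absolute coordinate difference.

(-8, 8, 3) — d to each: Sensor 1:19, Sensor 2:1, Sensor 3:12, Sensor 4:8, Sensor 5:15, Sensor 6:17, Sensor 7:12 → nearest is Sensor 2
(12, 5, -5) — d to each: Sensor 1:16, Sensor 2:19, Sensor 3:17, Sensor 4:23, Sensor 5:21, Sensor 6:14, Sensor 7:8 → nearest is Sensor 7
(-6, 1, 5) — d to each: Sensor 1:12, Sensor 2:8, Sensor 3:14, Sensor 4:10, Sensor 5:12, Sensor 6:16, Sensor 7:10 → nearest is Sensor 2
(-6, 5, 5) — d to each: Sensor 1:16, Sensor 2:4, Sensor 3:14, Sensor 4:10, Sensor 5:12, Sensor 6:16, Sensor 7:10 → nearest is Sensor 2
(-10, -7, 10) — d to each: Sensor 1:9, Sensor 2:16, Sensor 3:19, Sensor 4:17, Sensor 5:17, Sensor 6:21, Sensor 7:18 → nearest is Sensor 1
(-2, 3, 6) — d to each: Sensor 1:14, Sensor 2:6, Sensor 3:15, Sensor 4:11, Sensor 5:13, Sensor 6:17, Sensor 7:9 → nearest is Sensor 2
(11, -8, 9) — d to each: Sensor 1:15, Sensor 2:18, Sensor 3:18, Sensor 4:22, Sensor 5:20, Sensor 6:20, Sensor 7:19 → nearest is Sensor 1
(-6, 11, 9) — d to each: Sensor 1:22, Sensor 2:5, Sensor 3:18, Sensor 4:14, Sensor 5:18, Sensor 6:20, Sensor 7:12 → nearest is Sensor 2
Tally — Sensor 1:2, Sensor 2:5, Sensor 7:1. Sensor 2 captures the most (5).

Sensor 2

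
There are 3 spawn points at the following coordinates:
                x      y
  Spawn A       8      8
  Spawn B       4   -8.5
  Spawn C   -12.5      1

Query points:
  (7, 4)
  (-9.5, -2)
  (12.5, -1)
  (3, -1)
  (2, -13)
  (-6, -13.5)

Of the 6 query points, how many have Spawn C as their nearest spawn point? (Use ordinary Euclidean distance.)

(7, 4) — d² to each: Spawn A:17, Spawn B:165.25, Spawn C:389.25 → nearest is Spawn A
(-9.5, -2) — d² to each: Spawn A:406.25, Spawn B:224.5, Spawn C:18 → nearest is Spawn C
(12.5, -1) — d² to each: Spawn A:101.25, Spawn B:128.5, Spawn C:629 → nearest is Spawn A
(3, -1) — d² to each: Spawn A:106, Spawn B:57.25, Spawn C:244.25 → nearest is Spawn B
(2, -13) — d² to each: Spawn A:477, Spawn B:24.25, Spawn C:406.25 → nearest is Spawn B
(-6, -13.5) — d² to each: Spawn A:658.25, Spawn B:125, Spawn C:252.5 → nearest is Spawn B
1 of the 6 points has Spawn C as nearest.

1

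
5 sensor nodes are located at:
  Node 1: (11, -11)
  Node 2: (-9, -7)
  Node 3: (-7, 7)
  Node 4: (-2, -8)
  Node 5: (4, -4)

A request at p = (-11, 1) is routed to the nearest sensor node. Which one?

Node 3

Compare squared distances (the ordering matches that of the actual distances):
d²(p, Node 1) = (-11−11)² + (1−(-11))² = 484 + 144 = 628
d²(p, Node 2) = (-11−(-9))² + (1−(-7))² = 4 + 64 = 68
d²(p, Node 3) = (-11−(-7))² + (1−7)² = 16 + 36 = 52
d²(p, Node 4) = (-11−(-2))² + (1−(-8))² = 81 + 81 = 162
d²(p, Node 5) = (-11−4)² + (1−(-4))² = 225 + 25 = 250
Node 3 is nearest.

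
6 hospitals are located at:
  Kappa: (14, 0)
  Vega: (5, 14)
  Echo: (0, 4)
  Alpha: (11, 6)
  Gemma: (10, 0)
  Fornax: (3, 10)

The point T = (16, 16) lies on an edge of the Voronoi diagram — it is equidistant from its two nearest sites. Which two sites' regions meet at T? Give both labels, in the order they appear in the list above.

Squared distances from T to each site:
d²(T, Kappa) = (16−14)² + (16−0)² = 4 + 256 = 260
d²(T, Vega) = (16−5)² + (16−14)² = 121 + 4 = 125
d²(T, Echo) = (16−0)² + (16−4)² = 256 + 144 = 400
d²(T, Alpha) = (16−11)² + (16−6)² = 25 + 100 = 125
d²(T, Gemma) = (16−10)² + (16−0)² = 36 + 256 = 292
d²(T, Fornax) = (16−3)² + (16−10)² = 169 + 36 = 205
T is equidistant from Vega and Alpha (both at squared distance 125), and every other site is strictly farther — so T lies on the Vega–Alpha Voronoi edge.

Vega and Alpha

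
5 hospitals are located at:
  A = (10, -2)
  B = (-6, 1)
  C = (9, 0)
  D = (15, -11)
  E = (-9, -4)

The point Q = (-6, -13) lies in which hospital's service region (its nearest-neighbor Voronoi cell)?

E

Since √ is increasing, it suffices to compare squared distances:
|QA|² = (-6−10)² + (-13−(-2))² = 256 + 121 = 377
|QB|² = (-6−(-6))² + (-13−1)² = 0 + 196 = 196
|QC|² = (-6−9)² + (-13−0)² = 225 + 169 = 394
|QD|² = (-6−15)² + (-13−(-11))² = 441 + 4 = 445
|QE|² = (-6−(-9))² + (-13−(-4))² = 9 + 81 = 90
Minimum is at E.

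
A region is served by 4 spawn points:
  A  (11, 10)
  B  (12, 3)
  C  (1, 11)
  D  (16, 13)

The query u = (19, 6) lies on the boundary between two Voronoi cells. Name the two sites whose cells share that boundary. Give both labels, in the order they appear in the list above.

B and D

Squared distances from u to each site:
|uA|² = (19−11)² + (6−10)² = 64 + 16 = 80
|uB|² = (19−12)² + (6−3)² = 49 + 9 = 58
|uC|² = (19−1)² + (6−11)² = 324 + 25 = 349
|uD|² = (19−16)² + (6−13)² = 9 + 49 = 58
u is equidistant from B and D (both at squared distance 58), and every other site is strictly farther — so u lies on the B–D Voronoi edge.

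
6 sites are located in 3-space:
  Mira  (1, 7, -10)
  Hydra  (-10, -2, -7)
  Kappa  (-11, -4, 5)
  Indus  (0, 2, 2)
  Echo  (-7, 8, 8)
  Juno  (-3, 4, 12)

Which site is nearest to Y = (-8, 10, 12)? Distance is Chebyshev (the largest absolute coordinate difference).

d(Y, Mira) = max(9, 3, 22) = 22
d(Y, Hydra) = max(2, 12, 19) = 19
d(Y, Kappa) = max(3, 14, 7) = 14
d(Y, Indus) = max(8, 8, 10) = 10
d(Y, Echo) = max(1, 2, 4) = 4
d(Y, Juno) = max(5, 6, 0) = 6
The smallest is to Echo, so Y lies in the Voronoi region of Echo.

Echo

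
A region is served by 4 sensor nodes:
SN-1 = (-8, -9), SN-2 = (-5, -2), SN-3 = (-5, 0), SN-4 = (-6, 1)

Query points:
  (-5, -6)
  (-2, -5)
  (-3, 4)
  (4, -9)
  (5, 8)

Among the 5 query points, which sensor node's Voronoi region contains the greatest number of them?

SN-2

(-5, -6) — d² to each: SN-1:18, SN-2:16, SN-3:36, SN-4:50 → nearest is SN-2
(-2, -5) — d² to each: SN-1:52, SN-2:18, SN-3:34, SN-4:52 → nearest is SN-2
(-3, 4) — d² to each: SN-1:194, SN-2:40, SN-3:20, SN-4:18 → nearest is SN-4
(4, -9) — d² to each: SN-1:144, SN-2:130, SN-3:162, SN-4:200 → nearest is SN-2
(5, 8) — d² to each: SN-1:458, SN-2:200, SN-3:164, SN-4:170 → nearest is SN-3
Tally — SN-2:3, SN-3:1, SN-4:1. SN-2 captures the most (3).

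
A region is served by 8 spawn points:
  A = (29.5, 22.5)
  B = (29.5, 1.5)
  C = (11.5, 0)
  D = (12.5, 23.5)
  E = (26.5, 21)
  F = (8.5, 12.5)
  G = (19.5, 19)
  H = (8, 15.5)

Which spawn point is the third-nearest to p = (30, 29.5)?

Compare squared distances (the ordering matches that of the actual distances):
|pA|² = 0.25 + 49 = 49.25
|pB|² = 0.25 + 784 = 784.25
|pC|² = 342.25 + 870.25 = 1212.5
|pD|² = 306.25 + 36 = 342.25
|pE|² = 12.25 + 72.25 = 84.5
|pF|² = 462.25 + 289 = 751.25
|pG|² = 110.25 + 110.25 = 220.5
|pH|² = 484 + 196 = 680
Sorted ascending: A, E, G, D, … — the third-nearest is G.

G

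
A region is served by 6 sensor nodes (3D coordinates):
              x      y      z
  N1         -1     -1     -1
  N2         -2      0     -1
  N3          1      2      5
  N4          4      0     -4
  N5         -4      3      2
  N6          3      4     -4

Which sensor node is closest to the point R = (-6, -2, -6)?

Compare squared distances (the ordering matches that of the actual distances):
|RN1|² = 25 + 1 + 25 = 51
|RN2|² = 16 + 4 + 25 = 45
|RN3|² = 49 + 16 + 121 = 186
|RN4|² = 100 + 4 + 4 = 108
|RN5|² = 4 + 25 + 64 = 93
|RN6|² = 81 + 36 + 4 = 121
Minimum is at N2.

N2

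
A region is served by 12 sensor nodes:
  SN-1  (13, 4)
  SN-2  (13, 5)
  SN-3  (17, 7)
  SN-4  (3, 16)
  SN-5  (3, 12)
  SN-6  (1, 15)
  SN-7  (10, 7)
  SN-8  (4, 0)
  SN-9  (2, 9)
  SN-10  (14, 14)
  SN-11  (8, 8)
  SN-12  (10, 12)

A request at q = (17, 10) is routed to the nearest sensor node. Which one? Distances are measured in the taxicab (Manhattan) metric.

SN-3

d(q, SN-1) = 4 + 6 = 10
d(q, SN-2) = 4 + 5 = 9
d(q, SN-3) = 0 + 3 = 3
d(q, SN-4) = 14 + 6 = 20
d(q, SN-5) = 14 + 2 = 16
d(q, SN-6) = 16 + 5 = 21
d(q, SN-7) = 7 + 3 = 10
d(q, SN-8) = 13 + 10 = 23
d(q, SN-9) = 15 + 1 = 16
d(q, SN-10) = 3 + 4 = 7
d(q, SN-11) = 9 + 2 = 11
d(q, SN-12) = 7 + 2 = 9
SN-3 is nearest.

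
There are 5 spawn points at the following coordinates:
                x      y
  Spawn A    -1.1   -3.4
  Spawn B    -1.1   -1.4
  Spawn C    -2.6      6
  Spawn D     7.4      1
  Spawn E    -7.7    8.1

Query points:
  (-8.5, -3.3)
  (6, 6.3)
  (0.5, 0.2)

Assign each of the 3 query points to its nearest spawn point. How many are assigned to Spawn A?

(-8.5, -3.3) — d² to each: Spawn A:54.77, Spawn B:58.37, Spawn C:121.3, Spawn D:271.3, Spawn E:130.6 → nearest is Spawn A
(6, 6.3) — d² to each: Spawn A:144.5, Spawn B:109.7, Spawn C:74.05, Spawn D:30.05, Spawn E:190.93 → nearest is Spawn D
(0.5, 0.2) — d² to each: Spawn A:15.52, Spawn B:5.12, Spawn C:43.25, Spawn D:48.25, Spawn E:129.65 → nearest is Spawn B
1 of the 3 points has Spawn A as nearest.

1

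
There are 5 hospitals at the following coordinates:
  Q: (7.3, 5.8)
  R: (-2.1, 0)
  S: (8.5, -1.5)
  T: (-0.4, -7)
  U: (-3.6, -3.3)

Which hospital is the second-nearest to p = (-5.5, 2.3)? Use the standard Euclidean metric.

U

Compare squared distances (the ordering matches that of the actual distances):
|pQ|² = (-5.5−7.3)² + (2.3−5.8)² = 163.84 + 12.25 = 176.09
|pR|² = (-5.5−(-2.1))² + (2.3−0)² = 11.56 + 5.29 = 16.85
|pS|² = (-5.5−8.5)² + (2.3−(-1.5))² = 196 + 14.44 = 210.44
|pT|² = (-5.5−(-0.4))² + (2.3−(-7))² = 26.01 + 86.49 = 112.5
|pU|² = (-5.5−(-3.6))² + (2.3−(-3.3))² = 3.61 + 31.36 = 34.97
Sorted ascending: R, U, T, … — the second-nearest is U.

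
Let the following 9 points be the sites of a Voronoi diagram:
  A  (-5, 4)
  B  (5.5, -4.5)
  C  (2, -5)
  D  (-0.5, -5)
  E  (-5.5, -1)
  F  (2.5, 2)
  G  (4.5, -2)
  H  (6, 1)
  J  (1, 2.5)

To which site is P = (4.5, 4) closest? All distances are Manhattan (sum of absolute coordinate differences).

d(P,A) = |4.5−(-5)| + |4−4| = 9.5 + 0 = 9.5
d(P,B) = |4.5−5.5| + |4−(-4.5)| = 1 + 8.5 = 9.5
d(P,C) = |4.5−2| + |4−(-5)| = 2.5 + 9 = 11.5
d(P,D) = |4.5−(-0.5)| + |4−(-5)| = 5 + 9 = 14
d(P,E) = |4.5−(-5.5)| + |4−(-1)| = 10 + 5 = 15
d(P,F) = |4.5−2.5| + |4−2| = 2 + 2 = 4
d(P,G) = |4.5−4.5| + |4−(-2)| = 0 + 6 = 6
d(P,H) = |4.5−6| + |4−1| = 1.5 + 3 = 4.5
d(P,J) = |4.5−1| + |4−2.5| = 3.5 + 1.5 = 5
Minimum is at F.

F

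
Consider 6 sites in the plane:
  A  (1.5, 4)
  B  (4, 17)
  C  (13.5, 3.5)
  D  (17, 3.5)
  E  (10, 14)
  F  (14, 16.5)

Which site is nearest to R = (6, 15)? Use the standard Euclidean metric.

B

Since √ is increasing, it suffices to compare squared distances:
|RA|² = 20.25 + 121 = 141.25
|RB|² = 4 + 4 = 8
|RC|² = 56.25 + 132.25 = 188.5
|RD|² = 121 + 132.25 = 253.25
|RE|² = 16 + 1 = 17
|RF|² = 64 + 2.25 = 66.25
B is nearest.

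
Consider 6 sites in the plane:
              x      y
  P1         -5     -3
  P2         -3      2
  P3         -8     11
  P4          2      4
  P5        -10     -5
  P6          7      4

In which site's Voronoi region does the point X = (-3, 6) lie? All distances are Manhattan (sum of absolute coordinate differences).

P2

d(X,P1) = |-3−(-5)| + |6−(-3)| = 2 + 9 = 11
d(X,P2) = |-3−(-3)| + |6−2| = 0 + 4 = 4
d(X,P3) = |-3−(-8)| + |6−11| = 5 + 5 = 10
d(X,P4) = |-3−2| + |6−4| = 5 + 2 = 7
d(X,P5) = |-3−(-10)| + |6−(-5)| = 7 + 11 = 18
d(X,P6) = |-3−7| + |6−4| = 10 + 2 = 12
P2 is nearest.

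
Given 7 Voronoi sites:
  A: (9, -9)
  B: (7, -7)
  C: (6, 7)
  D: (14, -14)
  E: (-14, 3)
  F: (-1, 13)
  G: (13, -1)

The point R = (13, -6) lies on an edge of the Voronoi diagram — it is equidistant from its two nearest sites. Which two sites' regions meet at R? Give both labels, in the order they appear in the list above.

Squared distances from R to each site:
|RA|² = (13−9)² + (-6−(-9))² = 16 + 9 = 25
|RB|² = (13−7)² + (-6−(-7))² = 36 + 1 = 37
|RC|² = (13−6)² + (-6−7)² = 49 + 169 = 218
|RD|² = (13−14)² + (-6−(-14))² = 1 + 64 = 65
|RE|² = (13−(-14))² + (-6−3)² = 729 + 81 = 810
|RF|² = (13−(-1))² + (-6−13)² = 196 + 361 = 557
|RG|² = (13−13)² + (-6−(-1))² = 0 + 25 = 25
R is equidistant from A and G (both at squared distance 25), and every other site is strictly farther — so R lies on the A–G Voronoi edge.

A and G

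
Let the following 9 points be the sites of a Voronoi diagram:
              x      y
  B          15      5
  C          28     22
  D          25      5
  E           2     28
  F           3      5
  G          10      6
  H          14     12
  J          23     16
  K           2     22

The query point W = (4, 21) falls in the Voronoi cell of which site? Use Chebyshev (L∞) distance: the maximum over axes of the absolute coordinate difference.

d(W,B) = max(11, 16) = 16
d(W,C) = max(24, 1) = 24
d(W,D) = max(21, 16) = 21
d(W,E) = max(2, 7) = 7
d(W,F) = max(1, 16) = 16
d(W,G) = max(6, 15) = 15
d(W,H) = max(10, 9) = 10
d(W,J) = max(19, 5) = 19
d(W,K) = max(2, 1) = 2
Minimum is at K.

K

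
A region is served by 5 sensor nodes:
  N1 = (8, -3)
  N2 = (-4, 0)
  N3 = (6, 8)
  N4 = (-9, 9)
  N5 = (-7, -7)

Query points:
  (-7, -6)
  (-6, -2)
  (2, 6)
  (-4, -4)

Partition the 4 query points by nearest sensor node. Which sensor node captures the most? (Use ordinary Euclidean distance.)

N2

(-7, -6) — d² to each: N1:234, N2:45, N3:365, N4:229, N5:1 → nearest is N5
(-6, -2) — d² to each: N1:197, N2:8, N3:244, N4:130, N5:26 → nearest is N2
(2, 6) — d² to each: N1:117, N2:72, N3:20, N4:130, N5:250 → nearest is N3
(-4, -4) — d² to each: N1:145, N2:16, N3:244, N4:194, N5:18 → nearest is N2
Tally — N2:2, N3:1, N5:1. N2 captures the most (2).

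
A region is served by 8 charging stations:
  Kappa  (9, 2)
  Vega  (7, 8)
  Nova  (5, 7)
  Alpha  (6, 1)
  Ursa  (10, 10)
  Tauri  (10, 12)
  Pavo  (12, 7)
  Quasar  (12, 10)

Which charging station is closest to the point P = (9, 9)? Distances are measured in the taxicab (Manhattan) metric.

d(P, Kappa) = 0 + 7 = 7
d(P, Vega) = 2 + 1 = 3
d(P, Nova) = 4 + 2 = 6
d(P, Alpha) = 3 + 8 = 11
d(P, Ursa) = 1 + 1 = 2
d(P, Tauri) = 1 + 3 = 4
d(P, Pavo) = 3 + 2 = 5
d(P, Quasar) = 3 + 1 = 4
The smallest is to Ursa, so P lies in the Voronoi region of Ursa.

Ursa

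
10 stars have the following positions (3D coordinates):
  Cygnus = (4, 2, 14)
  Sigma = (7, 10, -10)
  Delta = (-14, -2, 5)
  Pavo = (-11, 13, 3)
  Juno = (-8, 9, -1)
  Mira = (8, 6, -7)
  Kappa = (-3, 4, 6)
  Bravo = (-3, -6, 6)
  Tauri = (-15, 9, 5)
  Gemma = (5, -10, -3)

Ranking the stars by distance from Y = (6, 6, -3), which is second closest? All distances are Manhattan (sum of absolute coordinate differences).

d(Y, Cygnus) = |6−4| + |6−2| + |-3−14| = 2 + 4 + 17 = 23
d(Y, Sigma) = |6−7| + |6−10| + |-3−(-10)| = 1 + 4 + 7 = 12
d(Y, Delta) = |6−(-14)| + |6−(-2)| + |-3−5| = 20 + 8 + 8 = 36
d(Y, Pavo) = |6−(-11)| + |6−13| + |-3−3| = 17 + 7 + 6 = 30
d(Y, Juno) = |6−(-8)| + |6−9| + |-3−(-1)| = 14 + 3 + 2 = 19
d(Y, Mira) = |6−8| + |6−6| + |-3−(-7)| = 2 + 0 + 4 = 6
d(Y, Kappa) = |6−(-3)| + |6−4| + |-3−6| = 9 + 2 + 9 = 20
d(Y, Bravo) = |6−(-3)| + |6−(-6)| + |-3−6| = 9 + 12 + 9 = 30
d(Y, Tauri) = |6−(-15)| + |6−9| + |-3−5| = 21 + 3 + 8 = 32
d(Y, Gemma) = |6−5| + |6−(-10)| + |-3−(-3)| = 1 + 16 + 0 = 17
Sorted ascending: Mira, Sigma, Gemma, … — the second-nearest is Sigma.

Sigma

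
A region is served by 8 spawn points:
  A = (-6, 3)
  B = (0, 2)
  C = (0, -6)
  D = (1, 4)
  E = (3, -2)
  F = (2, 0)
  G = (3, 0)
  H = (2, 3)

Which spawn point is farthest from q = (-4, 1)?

C

Squared Euclidean distances:
|qA|² = (-4−(-6))² + (1−3)² = 4 + 4 = 8
|qB|² = (-4−0)² + (1−2)² = 16 + 1 = 17
|qC|² = (-4−0)² + (1−(-6))² = 16 + 49 = 65
|qD|² = (-4−1)² + (1−4)² = 25 + 9 = 34
|qE|² = (-4−3)² + (1−(-2))² = 49 + 9 = 58
|qF|² = (-4−2)² + (1−0)² = 36 + 1 = 37
|qG|² = (-4−3)² + (1−0)² = 49 + 1 = 50
|qH|² = (-4−2)² + (1−3)² = 36 + 4 = 40
The largest is to C.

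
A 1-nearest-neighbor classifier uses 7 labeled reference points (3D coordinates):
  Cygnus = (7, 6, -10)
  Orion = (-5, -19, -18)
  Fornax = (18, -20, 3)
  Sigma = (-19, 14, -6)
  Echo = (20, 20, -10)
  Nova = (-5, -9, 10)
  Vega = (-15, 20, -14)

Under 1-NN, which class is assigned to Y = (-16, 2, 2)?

Sigma

Compare squared distances (the ordering matches that of the actual distances):
d²(Y, Cygnus) = (-16−7)² + (2−6)² + (2−(-10))² = 529 + 16 + 144 = 689
d²(Y, Orion) = (-16−(-5))² + (2−(-19))² + (2−(-18))² = 121 + 441 + 400 = 962
d²(Y, Fornax) = (-16−18)² + (2−(-20))² + (2−3)² = 1156 + 484 + 1 = 1641
d²(Y, Sigma) = (-16−(-19))² + (2−14)² + (2−(-6))² = 9 + 144 + 64 = 217
d²(Y, Echo) = (-16−20)² + (2−20)² + (2−(-10))² = 1296 + 324 + 144 = 1764
d²(Y, Nova) = (-16−(-5))² + (2−(-9))² + (2−10)² = 121 + 121 + 64 = 306
d²(Y, Vega) = (-16−(-15))² + (2−20)² + (2−(-14))² = 1 + 324 + 256 = 581
Sigma is nearest.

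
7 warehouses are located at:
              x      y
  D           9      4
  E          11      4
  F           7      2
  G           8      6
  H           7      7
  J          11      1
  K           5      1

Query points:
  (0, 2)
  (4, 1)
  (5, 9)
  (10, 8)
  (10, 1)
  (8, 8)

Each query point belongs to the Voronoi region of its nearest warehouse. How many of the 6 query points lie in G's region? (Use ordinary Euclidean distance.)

(0, 2) — d² to each: D:85, E:125, F:49, G:80, H:74, J:122, K:26 → nearest is K
(4, 1) — d² to each: D:34, E:58, F:10, G:41, H:45, J:49, K:1 → nearest is K
(5, 9) — d² to each: D:41, E:61, F:53, G:18, H:8, J:100, K:64 → nearest is H
(10, 8) — d² to each: D:17, E:17, F:45, G:8, H:10, J:50, K:74 → nearest is G
(10, 1) — d² to each: D:10, E:10, F:10, G:29, H:45, J:1, K:25 → nearest is J
(8, 8) — d² to each: D:17, E:25, F:37, G:4, H:2, J:58, K:58 → nearest is H
1 of the 6 points has G as nearest.

1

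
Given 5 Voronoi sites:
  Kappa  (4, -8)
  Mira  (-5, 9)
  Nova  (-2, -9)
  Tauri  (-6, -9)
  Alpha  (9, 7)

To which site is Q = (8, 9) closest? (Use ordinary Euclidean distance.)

Since √ is increasing, it suffices to compare squared distances:
d²(Q, Kappa) = (8−4)² + (9−(-8))² = 16 + 289 = 305
d²(Q, Mira) = (8−(-5))² + (9−9)² = 169 + 0 = 169
d²(Q, Nova) = (8−(-2))² + (9−(-9))² = 100 + 324 = 424
d²(Q, Tauri) = (8−(-6))² + (9−(-9))² = 196 + 324 = 520
d²(Q, Alpha) = (8−9)² + (9−7)² = 1 + 4 = 5
Alpha is nearest.

Alpha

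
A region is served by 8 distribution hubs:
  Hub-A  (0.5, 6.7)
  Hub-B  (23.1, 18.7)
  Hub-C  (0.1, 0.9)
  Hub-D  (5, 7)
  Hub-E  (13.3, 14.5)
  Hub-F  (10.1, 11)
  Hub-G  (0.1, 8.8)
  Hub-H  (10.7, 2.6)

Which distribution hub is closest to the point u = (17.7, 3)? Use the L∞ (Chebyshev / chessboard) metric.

d(u, Hub-A) = max(17.2, 3.7) = 17.2
d(u, Hub-B) = max(5.4, 15.7) = 15.7
d(u, Hub-C) = max(17.6, 2.1) = 17.6
d(u, Hub-D) = max(12.7, 4) = 12.7
d(u, Hub-E) = max(4.4, 11.5) = 11.5
d(u, Hub-F) = max(7.6, 8) = 8
d(u, Hub-G) = max(17.6, 5.8) = 17.6
d(u, Hub-H) = max(7, 0.4) = 7
Minimum is at Hub-H.

Hub-H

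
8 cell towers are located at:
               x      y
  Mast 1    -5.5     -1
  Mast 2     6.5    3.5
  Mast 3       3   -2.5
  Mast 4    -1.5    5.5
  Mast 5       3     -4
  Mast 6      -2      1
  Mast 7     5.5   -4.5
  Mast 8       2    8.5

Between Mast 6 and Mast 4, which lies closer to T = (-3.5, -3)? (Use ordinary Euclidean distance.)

Compare squared distances:
d²(T, Mast 6) = (-3.5−(-2))² + (-3−1)² = 2.25 + 16 = 18.25
d²(T, Mast 4) = (-3.5−(-1.5))² + (-3−5.5)² = 4 + 72.25 = 76.25
18.25 < 76.25, so Mast 6 is closer.

Mast 6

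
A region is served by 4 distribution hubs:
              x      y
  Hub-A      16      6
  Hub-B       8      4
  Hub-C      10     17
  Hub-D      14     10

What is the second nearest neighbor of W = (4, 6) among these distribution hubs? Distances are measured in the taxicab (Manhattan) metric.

d(W, Hub-A) = |4−16| + |6−6| = 12 + 0 = 12
d(W, Hub-B) = |4−8| + |6−4| = 4 + 2 = 6
d(W, Hub-C) = |4−10| + |6−17| = 6 + 11 = 17
d(W, Hub-D) = |4−14| + |6−10| = 10 + 4 = 14
Sorted ascending: Hub-B, Hub-A, Hub-D, … — the second-nearest is Hub-A.

Hub-A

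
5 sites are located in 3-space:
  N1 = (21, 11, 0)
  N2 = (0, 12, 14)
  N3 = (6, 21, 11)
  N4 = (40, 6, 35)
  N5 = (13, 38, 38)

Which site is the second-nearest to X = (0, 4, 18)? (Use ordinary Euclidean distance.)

N3

Compare squared distances (the ordering matches that of the actual distances):
|XN1|² = (0−21)² + (4−11)² + (18−0)² = 441 + 49 + 324 = 814
|XN2|² = (0−0)² + (4−12)² + (18−14)² = 0 + 64 + 16 = 80
|XN3|² = (0−6)² + (4−21)² + (18−11)² = 36 + 289 + 49 = 374
|XN4|² = (0−40)² + (4−6)² + (18−35)² = 1600 + 4 + 289 = 1893
|XN5|² = (0−13)² + (4−38)² + (18−38)² = 169 + 1156 + 400 = 1725
Sorted ascending: N2, N3, N1, … — the second-nearest is N3.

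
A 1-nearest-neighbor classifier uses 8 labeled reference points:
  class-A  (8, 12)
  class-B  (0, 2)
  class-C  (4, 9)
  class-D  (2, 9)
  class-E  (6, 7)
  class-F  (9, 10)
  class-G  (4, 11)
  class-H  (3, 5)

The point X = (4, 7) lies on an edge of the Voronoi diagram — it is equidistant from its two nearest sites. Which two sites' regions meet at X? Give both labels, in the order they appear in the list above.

class-C and class-E

Squared distances from X to each site:
d²(X, class-A) = (4−8)² + (7−12)² = 16 + 25 = 41
d²(X, class-B) = (4−0)² + (7−2)² = 16 + 25 = 41
d²(X, class-C) = (4−4)² + (7−9)² = 0 + 4 = 4
d²(X, class-D) = (4−2)² + (7−9)² = 4 + 4 = 8
d²(X, class-E) = (4−6)² + (7−7)² = 4 + 0 = 4
d²(X, class-F) = (4−9)² + (7−10)² = 25 + 9 = 34
d²(X, class-G) = (4−4)² + (7−11)² = 0 + 16 = 16
d²(X, class-H) = (4−3)² + (7−5)² = 1 + 4 = 5
X is equidistant from class-C and class-E (both at squared distance 4), and every other site is strictly farther — so X lies on the class-C–class-E Voronoi edge.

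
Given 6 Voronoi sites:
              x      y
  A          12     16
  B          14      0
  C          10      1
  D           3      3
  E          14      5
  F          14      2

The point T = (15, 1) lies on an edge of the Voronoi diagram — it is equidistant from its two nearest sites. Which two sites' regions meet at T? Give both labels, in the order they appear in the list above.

Squared distances from T to each site:
|TA|² = 9 + 225 = 234
|TB|² = 1 + 1 = 2
|TC|² = 25 + 0 = 25
|TD|² = 144 + 4 = 148
|TE|² = 1 + 16 = 17
|TF|² = 1 + 1 = 2
T is equidistant from B and F (both at squared distance 2), and every other site is strictly farther — so T lies on the B–F Voronoi edge.

B and F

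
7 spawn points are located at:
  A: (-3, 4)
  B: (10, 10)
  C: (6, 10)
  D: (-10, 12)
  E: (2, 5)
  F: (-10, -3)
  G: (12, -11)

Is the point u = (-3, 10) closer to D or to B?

Compare squared distances:
|uD|² = (-3−(-10))² + (10−12)² = 49 + 4 = 53
|uB|² = (-3−10)² + (10−10)² = 169 + 0 = 169
53 < 169, so D is closer.

D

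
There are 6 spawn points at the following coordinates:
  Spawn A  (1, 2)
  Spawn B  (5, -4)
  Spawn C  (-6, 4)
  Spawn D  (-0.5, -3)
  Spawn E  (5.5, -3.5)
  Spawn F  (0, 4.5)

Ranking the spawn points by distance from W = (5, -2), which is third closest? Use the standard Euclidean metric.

Compare squared distances (the ordering matches that of the actual distances):
d²(W, Spawn A) = 16 + 16 = 32
d²(W, Spawn B) = 0 + 4 = 4
d²(W, Spawn C) = 121 + 36 = 157
d²(W, Spawn D) = 30.25 + 1 = 31.25
d²(W, Spawn E) = 0.25 + 2.25 = 2.5
d²(W, Spawn F) = 25 + 42.25 = 67.25
Sorted ascending: Spawn E, Spawn B, Spawn D, Spawn A, … — the third-nearest is Spawn D.

Spawn D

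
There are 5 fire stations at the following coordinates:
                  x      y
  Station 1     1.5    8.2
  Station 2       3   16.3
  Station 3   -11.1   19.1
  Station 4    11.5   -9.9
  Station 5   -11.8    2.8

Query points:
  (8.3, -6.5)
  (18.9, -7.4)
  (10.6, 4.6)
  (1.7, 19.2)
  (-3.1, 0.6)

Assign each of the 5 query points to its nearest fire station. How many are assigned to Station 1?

2

(8.3, -6.5) — d² to each: Station 1:262.33, Station 2:547.93, Station 3:1031.72, Station 4:21.8, Station 5:490.5 → nearest is Station 4
(18.9, -7.4) — d² to each: Station 1:546.12, Station 2:814.5, Station 3:1602.25, Station 4:61.01, Station 5:1046.53 → nearest is Station 4
(10.6, 4.6) — d² to each: Station 1:95.77, Station 2:194.65, Station 3:681.14, Station 4:211.06, Station 5:505 → nearest is Station 1
(1.7, 19.2) — d² to each: Station 1:121.04, Station 2:10.1, Station 3:163.85, Station 4:942.85, Station 5:451.21 → nearest is Station 2
(-3.1, 0.6) — d² to each: Station 1:78.92, Station 2:283.7, Station 3:406.25, Station 4:323.41, Station 5:80.53 → nearest is Station 1
2 of the 5 points have Station 1 as nearest.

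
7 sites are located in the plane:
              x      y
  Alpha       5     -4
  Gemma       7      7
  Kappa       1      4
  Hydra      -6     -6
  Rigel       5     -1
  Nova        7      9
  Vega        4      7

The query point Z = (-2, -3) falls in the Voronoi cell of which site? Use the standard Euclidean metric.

Compare squared distances (the ordering matches that of the actual distances):
d²(Z, Alpha) = (-2−5)² + (-3−(-4))² = 49 + 1 = 50
d²(Z, Gemma) = (-2−7)² + (-3−7)² = 81 + 100 = 181
d²(Z, Kappa) = (-2−1)² + (-3−4)² = 9 + 49 = 58
d²(Z, Hydra) = (-2−(-6))² + (-3−(-6))² = 16 + 9 = 25
d²(Z, Rigel) = (-2−5)² + (-3−(-1))² = 49 + 4 = 53
d²(Z, Nova) = (-2−7)² + (-3−9)² = 81 + 144 = 225
d²(Z, Vega) = (-2−4)² + (-3−7)² = 36 + 100 = 136
Hydra is nearest.

Hydra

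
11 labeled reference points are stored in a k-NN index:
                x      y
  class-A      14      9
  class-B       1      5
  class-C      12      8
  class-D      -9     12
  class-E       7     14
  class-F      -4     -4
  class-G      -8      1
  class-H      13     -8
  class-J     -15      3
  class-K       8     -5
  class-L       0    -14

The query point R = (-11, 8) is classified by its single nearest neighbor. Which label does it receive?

Squared Euclidean distances:
d²(R, class-A) = 625 + 1 = 626
d²(R, class-B) = 144 + 9 = 153
d²(R, class-C) = 529 + 0 = 529
d²(R, class-D) = 4 + 16 = 20
d²(R, class-E) = 324 + 36 = 360
d²(R, class-F) = 49 + 144 = 193
d²(R, class-G) = 9 + 49 = 58
d²(R, class-H) = 576 + 256 = 832
d²(R, class-J) = 16 + 25 = 41
d²(R, class-K) = 361 + 169 = 530
d²(R, class-L) = 121 + 484 = 605
Minimum is at class-D.

class-D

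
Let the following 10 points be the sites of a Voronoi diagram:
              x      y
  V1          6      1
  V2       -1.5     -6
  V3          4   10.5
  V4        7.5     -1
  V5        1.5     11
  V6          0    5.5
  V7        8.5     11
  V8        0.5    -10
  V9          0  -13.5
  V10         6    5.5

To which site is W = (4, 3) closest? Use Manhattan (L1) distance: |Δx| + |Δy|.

V1

d(W,V1) = 2 + 2 = 4
d(W,V2) = 5.5 + 9 = 14.5
d(W,V3) = 0 + 7.5 = 7.5
d(W,V4) = 3.5 + 4 = 7.5
d(W,V5) = 2.5 + 8 = 10.5
d(W,V6) = 4 + 2.5 = 6.5
d(W,V7) = 4.5 + 8 = 12.5
d(W,V8) = 3.5 + 13 = 16.5
d(W,V9) = 4 + 16.5 = 20.5
d(W, V10) = 2 + 2.5 = 4.5
Minimum is at V1.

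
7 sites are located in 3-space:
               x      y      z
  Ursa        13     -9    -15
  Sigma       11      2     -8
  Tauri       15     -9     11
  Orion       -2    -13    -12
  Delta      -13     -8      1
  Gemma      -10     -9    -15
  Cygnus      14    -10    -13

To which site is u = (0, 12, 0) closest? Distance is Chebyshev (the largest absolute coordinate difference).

d(u, Ursa) = max(13, 21, 15) = 21
d(u, Sigma) = max(11, 10, 8) = 11
d(u, Tauri) = max(15, 21, 11) = 21
d(u, Orion) = max(2, 25, 12) = 25
d(u, Delta) = max(13, 20, 1) = 20
d(u, Gemma) = max(10, 21, 15) = 21
d(u, Cygnus) = max(14, 22, 13) = 22
Minimum is at Sigma.

Sigma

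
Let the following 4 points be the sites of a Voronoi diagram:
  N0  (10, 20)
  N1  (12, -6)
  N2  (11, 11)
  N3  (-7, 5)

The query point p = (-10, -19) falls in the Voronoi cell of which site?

Since √ is increasing, it suffices to compare squared distances:
|pN0|² = (-10−10)² + (-19−20)² = 400 + 1521 = 1921
|pN1|² = (-10−12)² + (-19−(-6))² = 484 + 169 = 653
|pN2|² = (-10−11)² + (-19−11)² = 441 + 900 = 1341
|pN3|² = (-10−(-7))² + (-19−5)² = 9 + 576 = 585
The smallest is to N3, so p lies in the Voronoi region of N3.

N3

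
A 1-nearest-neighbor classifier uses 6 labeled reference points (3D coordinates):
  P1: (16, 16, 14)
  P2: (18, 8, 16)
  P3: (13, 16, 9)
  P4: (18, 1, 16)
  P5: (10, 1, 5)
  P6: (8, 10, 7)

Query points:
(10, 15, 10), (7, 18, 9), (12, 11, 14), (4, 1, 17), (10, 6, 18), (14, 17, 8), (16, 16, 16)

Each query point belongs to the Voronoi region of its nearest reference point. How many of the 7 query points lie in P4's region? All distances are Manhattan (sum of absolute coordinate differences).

1

(10, 15, 10) — d to each: P1:11, P2:21, P3:5, P4:28, P5:19, P6:10 → nearest is P3
(7, 18, 9) — d to each: P1:16, P2:28, P3:8, P4:35, P5:24, P6:11 → nearest is P3
(12, 11, 14) — d to each: P1:9, P2:11, P3:11, P4:18, P5:21, P6:12 → nearest is P1
(4, 1, 17) — d to each: P1:30, P2:22, P3:32, P4:15, P5:18, P6:23 → nearest is P4
(10, 6, 18) — d to each: P1:20, P2:12, P3:22, P4:15, P5:18, P6:17 → nearest is P2
(14, 17, 8) — d to each: P1:9, P2:21, P3:3, P4:28, P5:23, P6:14 → nearest is P3
(16, 16, 16) — d to each: P1:2, P2:10, P3:10, P4:17, P5:32, P6:23 → nearest is P1
1 of the 7 points has P4 as nearest.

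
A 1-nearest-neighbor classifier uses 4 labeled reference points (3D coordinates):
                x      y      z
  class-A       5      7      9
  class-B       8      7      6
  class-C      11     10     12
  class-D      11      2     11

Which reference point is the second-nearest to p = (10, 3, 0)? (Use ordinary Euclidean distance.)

Squared Euclidean distances:
d²(p, class-A) = 25 + 16 + 81 = 122
d²(p, class-B) = 4 + 16 + 36 = 56
d²(p, class-C) = 1 + 49 + 144 = 194
d²(p, class-D) = 1 + 1 + 121 = 123
Sorted ascending: class-B, class-A, class-D, … — the second-nearest is class-A.

class-A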